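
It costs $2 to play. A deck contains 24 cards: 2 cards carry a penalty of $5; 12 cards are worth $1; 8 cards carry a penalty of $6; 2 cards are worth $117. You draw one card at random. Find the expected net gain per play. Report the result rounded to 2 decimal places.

$5.83

E[payout] = (2/24)·(-5) + (12/24)·1 + (8/24)·(-6) + (2/24)·117 = 47/6
Expected profit = 47/6 − 2 = 35/6 ≈ $5.83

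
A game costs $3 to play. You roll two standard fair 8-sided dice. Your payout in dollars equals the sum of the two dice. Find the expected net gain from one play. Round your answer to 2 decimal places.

Distribution of the sum of the two dice: 2 w.p. 1/64, 3 w.p. 1/32, 4 w.p. 3/64, 5 w.p. 1/16, 6 w.p. 5/64, 7 w.p. 3/32, …
E[payout] = (1/64)·2 + (1/32)·3 + (3/64)·4 + (1/16)·5 + (5/64)·6 + (3/32)·7 + (7/64)·8 + (1/8)·9 + (7/64)·10 + (3/32)·11 + (5/64)·12 + (1/16)·13 + (3/64)·14 + (1/32)·15 + (1/64)·16 = 9
Expected profit = 9 − 3 = 6 ≈ $6.00

$6.00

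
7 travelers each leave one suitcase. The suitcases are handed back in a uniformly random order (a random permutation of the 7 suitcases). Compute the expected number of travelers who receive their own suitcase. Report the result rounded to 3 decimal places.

1.000

Let Xᵢ = 1 if person i gets their own suitcase. For each i, P(Xᵢ=1) = 1/7.
By linearity of expectation, E[X₁+…+X_7] = 7·(1/7) = 1.
≈ 1.000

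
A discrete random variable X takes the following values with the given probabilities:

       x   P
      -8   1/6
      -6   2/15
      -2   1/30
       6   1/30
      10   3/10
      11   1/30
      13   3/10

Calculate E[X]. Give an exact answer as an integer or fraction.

79/15

E[X] = (1/6)·(-8) + (2/15)·(-6) + (1/30)·(-2) + (1/30)·6 + (3/10)·10 + (1/30)·11 + (3/10)·13
     = 79/15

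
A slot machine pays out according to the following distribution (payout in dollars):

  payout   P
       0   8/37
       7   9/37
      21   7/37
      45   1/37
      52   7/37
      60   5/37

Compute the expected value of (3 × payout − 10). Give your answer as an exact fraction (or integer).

E[3x-10] = (8/37)·(-10) + (9/37)·11 + (7/37)·53 + (1/37)·125 + (7/37)·146 + (5/37)·170
     = 2387/37

2387/37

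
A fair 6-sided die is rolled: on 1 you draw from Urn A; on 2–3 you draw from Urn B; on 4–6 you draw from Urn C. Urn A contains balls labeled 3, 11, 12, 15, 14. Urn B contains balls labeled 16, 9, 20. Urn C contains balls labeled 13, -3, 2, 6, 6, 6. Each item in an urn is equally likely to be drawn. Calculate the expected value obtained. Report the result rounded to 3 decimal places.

E[X | Urn A] = (3 + 11 + 12 + 15 + 14)/5 = 11
E[X | Urn B] = (16 + 9 + 20)/3 = 15
E[X | Urn C] = (13 − 3 + 2 + 6 + 6 + 6)/6 = 5
E[X] = (1/6)·11 + (1/3)·15 + (1/2)·5 = 28/3 ≈ 9.333

9.333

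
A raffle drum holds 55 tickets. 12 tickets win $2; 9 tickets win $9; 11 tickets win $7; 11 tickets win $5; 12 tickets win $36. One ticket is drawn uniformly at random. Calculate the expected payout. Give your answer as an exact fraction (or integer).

669/55 dollars

E[payout] = (12/55)·2 + (9/55)·9 + (11/55)·7 + (11/55)·5 + (12/55)·36 = 669/55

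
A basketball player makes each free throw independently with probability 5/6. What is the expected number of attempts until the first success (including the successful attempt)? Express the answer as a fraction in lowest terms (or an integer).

For a geometric distribution, E[trials] = 1/p = 1/(5/6) = 6/5.

6/5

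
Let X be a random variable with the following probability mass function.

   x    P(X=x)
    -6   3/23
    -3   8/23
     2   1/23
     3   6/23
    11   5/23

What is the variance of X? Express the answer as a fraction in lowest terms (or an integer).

E[X] = (3/23)·(-6) + (8/23)·(-3) + (1/23)·2 + (6/23)·3 + (5/23)·11 = 33/23
E[X²] = (3/23)·36 + (8/23)·9 + (1/23)·4 + (6/23)·9 + (5/23)·121 = 843/23
Var(X) = 843/23 − (33/23)² = 18300/529

18300/529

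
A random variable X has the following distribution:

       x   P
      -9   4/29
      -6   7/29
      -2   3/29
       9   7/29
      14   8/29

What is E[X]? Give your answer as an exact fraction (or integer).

91/29

E[X] = (4/29)·(-9) + (7/29)·(-6) + (3/29)·(-2) + (7/29)·9 + (8/29)·14
     = 91/29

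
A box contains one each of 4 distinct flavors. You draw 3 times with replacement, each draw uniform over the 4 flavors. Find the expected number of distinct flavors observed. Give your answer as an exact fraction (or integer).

Let Xⱼ=1 if type j appears at least once. P(Xⱼ=1) = 1 − ((4−1)/4)^3 = 37/64.
E[#distinct] = 4·37/64 = 37/16.

37/16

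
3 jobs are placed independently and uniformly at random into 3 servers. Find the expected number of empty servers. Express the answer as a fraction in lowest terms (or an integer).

Let Xⱼ=1 if server j is empty. P(Xⱼ=1) = ((3-1)/3)^3 = 8/27.
By linearity, E[#empty] = 3·8/27 = 8/9.

8/9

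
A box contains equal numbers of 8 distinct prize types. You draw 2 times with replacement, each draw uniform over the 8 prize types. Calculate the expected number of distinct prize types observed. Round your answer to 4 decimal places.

Let Xⱼ=1 if type j appears at least once. P(Xⱼ=1) = 1 − ((8−1)/8)^2 = 15/64.
E[#distinct] = 8·15/64 = 15/8.
≈ 1.8750

1.8750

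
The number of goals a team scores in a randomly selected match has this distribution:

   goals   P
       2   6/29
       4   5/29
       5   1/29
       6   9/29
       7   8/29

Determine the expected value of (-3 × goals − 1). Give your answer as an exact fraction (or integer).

-470/29

E[-3x-1] = (6/29)·(-7) + (5/29)·(-13) + (1/29)·(-16) + (9/29)·(-19) + (8/29)·(-22)
     = -470/29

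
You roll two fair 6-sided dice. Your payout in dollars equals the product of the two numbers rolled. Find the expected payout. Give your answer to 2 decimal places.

$12.25

Distribution of the product of the two numbers rolled: 1 w.p. 1/36, 2 w.p. 1/18, 3 w.p. 1/18, 4 w.p. 1/12, 5 w.p. 1/18, 6 w.p. 1/9, …
E[payout] = (1/36)·1 + (1/18)·2 + (1/18)·3 + (1/12)·4 + (1/18)·5 + (1/9)·6 + (1/18)·8 + (1/36)·9 + (1/18)·10 + (1/9)·12 + (1/18)·15 + (1/36)·16 + (1/18)·18 + (1/18)·20 + (1/18)·24 + (1/36)·25 + (1/18)·30 + (1/36)·36 = 49/4
≈ $12.25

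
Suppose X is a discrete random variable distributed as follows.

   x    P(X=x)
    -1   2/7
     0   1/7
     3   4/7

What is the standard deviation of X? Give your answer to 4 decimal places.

E[X] = 10/7, E[X²] = 38/7
Var(X) = E[X²] − (E[X])² = 38/7 − 100/49 = 166/49
SD(X) = √(166/49) ≈ 1.8406

1.8406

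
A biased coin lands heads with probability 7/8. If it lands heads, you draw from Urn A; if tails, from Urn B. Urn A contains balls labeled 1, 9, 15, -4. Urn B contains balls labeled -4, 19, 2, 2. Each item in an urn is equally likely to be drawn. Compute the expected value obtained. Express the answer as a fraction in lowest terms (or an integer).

E[X | Urn A] = (1 + 9 + 15 − 4)/4 = 21/4
E[X | Urn B] = (-4 + 19 + 2 + 2)/4 = 19/4
E[X] = (7/8)·21/4 + (1/8)·19/4 = 83/16

83/16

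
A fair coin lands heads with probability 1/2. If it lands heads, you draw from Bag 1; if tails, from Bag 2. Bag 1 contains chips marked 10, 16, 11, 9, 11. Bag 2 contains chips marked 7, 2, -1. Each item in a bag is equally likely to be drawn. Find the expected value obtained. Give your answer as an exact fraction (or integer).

211/30

E[X | Bag 1] = (10 + 16 + 11 + 9 + 11)/5 = 57/5
E[X | Bag 2] = (7 + 2 − 1)/3 = 8/3
E[X] = (1/2)·57/5 + (1/2)·8/3 = 211/30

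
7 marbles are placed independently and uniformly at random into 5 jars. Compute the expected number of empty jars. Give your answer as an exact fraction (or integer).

Let Xⱼ=1 if jar j is empty. P(Xⱼ=1) = ((5-1)/5)^7 = 16384/78125.
By linearity, E[#empty] = 5·16384/78125 = 16384/15625.

16384/15625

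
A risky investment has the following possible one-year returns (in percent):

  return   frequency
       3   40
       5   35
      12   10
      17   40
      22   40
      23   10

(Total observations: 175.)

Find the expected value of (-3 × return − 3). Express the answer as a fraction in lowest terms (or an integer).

Total = 175, so P(return=3) = 40/175, etc.
E[-3x-3] = (8/35)·(-12) + (1/5)·(-18) + (2/35)·(-39) + (8/35)·(-54) + (8/35)·(-69) + (2/35)·(-72)
     = -204/5

-204/5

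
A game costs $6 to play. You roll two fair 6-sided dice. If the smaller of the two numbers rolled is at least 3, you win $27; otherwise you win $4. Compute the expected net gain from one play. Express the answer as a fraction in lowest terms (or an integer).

E[payout] = (5/9)·4 + (4/9)·27 = 128/9
Expected profit = 128/9 − 6 = 74/9

74/9 dollars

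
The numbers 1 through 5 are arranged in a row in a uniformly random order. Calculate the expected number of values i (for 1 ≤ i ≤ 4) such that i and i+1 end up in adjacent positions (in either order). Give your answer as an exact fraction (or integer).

For each i ∈ {1,…,4}, let Xᵢ = 1 if i and i+1 are adjacent. P(Xᵢ=1) = 2·(5−1)!/5! = 2/5.
By linearity, E[ΣXᵢ] = (4)·(2/5) = 8/5.

8/5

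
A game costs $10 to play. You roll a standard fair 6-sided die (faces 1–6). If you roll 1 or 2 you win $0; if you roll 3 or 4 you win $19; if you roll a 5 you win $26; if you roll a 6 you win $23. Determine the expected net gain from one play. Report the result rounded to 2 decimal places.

E[payout] = (1/3)·0 + (1/3)·19 + (1/6)·23 + (1/6)·26 = 29/2
Expected profit = 29/2 − 10 = 9/2 ≈ $4.50

$4.50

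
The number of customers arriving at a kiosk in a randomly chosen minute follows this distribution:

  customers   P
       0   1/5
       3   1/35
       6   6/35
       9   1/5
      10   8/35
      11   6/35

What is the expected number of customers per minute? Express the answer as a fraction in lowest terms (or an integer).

E[X] = (1/5)·0 + (1/35)·3 + (6/35)·6 + (1/5)·9 + (8/35)·10 + (6/35)·11
     = 248/35

248/35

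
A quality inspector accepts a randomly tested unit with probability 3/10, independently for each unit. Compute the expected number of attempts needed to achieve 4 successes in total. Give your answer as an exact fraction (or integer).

By linearity (sum of 4 independent geometric waits), E[trials] = 4/p = 4/(3/10) = 40/3.

40/3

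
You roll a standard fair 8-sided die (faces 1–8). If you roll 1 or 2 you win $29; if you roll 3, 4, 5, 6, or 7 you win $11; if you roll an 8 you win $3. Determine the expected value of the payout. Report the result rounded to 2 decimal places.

$14.50

E[payout] = (1/8)·3 + (5/8)·11 + (1/4)·29 = 29/2
≈ $14.50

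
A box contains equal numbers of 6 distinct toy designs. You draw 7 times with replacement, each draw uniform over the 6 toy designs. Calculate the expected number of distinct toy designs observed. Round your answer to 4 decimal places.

4.3255

Let Xⱼ=1 if type j appears at least once. P(Xⱼ=1) = 1 − ((6−1)/6)^7 = 201811/279936.
E[#distinct] = 6·201811/279936 = 201811/46656.
≈ 4.3255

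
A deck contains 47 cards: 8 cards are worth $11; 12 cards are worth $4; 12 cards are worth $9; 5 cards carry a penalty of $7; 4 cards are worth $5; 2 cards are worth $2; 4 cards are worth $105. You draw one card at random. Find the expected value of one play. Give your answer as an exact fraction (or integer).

653/47 dollars

E[payout] = (8/47)·11 + (12/47)·4 + (12/47)·9 + (5/47)·(-7) + (4/47)·5 + (2/47)·2 + (4/47)·105 = 653/47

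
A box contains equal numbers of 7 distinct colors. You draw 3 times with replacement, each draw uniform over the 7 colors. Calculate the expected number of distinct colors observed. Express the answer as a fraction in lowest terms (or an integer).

Let Xⱼ=1 if type j appears at least once. P(Xⱼ=1) = 1 − ((7−1)/7)^3 = 127/343.
E[#distinct] = 7·127/343 = 127/49.

127/49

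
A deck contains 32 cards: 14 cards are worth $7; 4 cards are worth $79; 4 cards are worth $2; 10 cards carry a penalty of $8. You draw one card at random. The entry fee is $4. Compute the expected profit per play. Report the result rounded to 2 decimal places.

$6.69

E[payout] = (14/32)·7 + (4/32)·79 + (4/32)·2 + (10/32)·(-8) = 171/16
Expected profit = 171/16 − 4 = 107/16 ≈ $6.69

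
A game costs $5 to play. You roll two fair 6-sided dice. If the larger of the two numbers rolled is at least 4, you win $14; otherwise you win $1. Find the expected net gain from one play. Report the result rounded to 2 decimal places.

E[payout] = (1/4)·1 + (3/4)·14 = 43/4
Expected profit = 43/4 − 5 = 23/4 ≈ $5.75

$5.75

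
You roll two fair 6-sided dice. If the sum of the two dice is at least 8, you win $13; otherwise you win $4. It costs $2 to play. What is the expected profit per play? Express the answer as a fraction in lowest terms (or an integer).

23/4 dollars

E[payout] = (7/12)·4 + (5/12)·13 = 31/4
Expected profit = 31/4 − 2 = 23/4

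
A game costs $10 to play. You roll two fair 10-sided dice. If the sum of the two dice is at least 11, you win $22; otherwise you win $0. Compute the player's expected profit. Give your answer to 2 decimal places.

E[payout] = (9/20)·0 + (11/20)·22 = 121/10
Expected profit = 121/10 − 10 = 21/10 ≈ $2.10

$2.10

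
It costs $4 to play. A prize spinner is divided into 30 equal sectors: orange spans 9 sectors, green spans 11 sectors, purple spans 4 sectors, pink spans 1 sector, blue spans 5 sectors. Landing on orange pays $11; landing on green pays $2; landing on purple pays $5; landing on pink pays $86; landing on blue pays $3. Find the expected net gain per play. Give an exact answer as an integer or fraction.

E[payout] = (9/30)·11 + (11/30)·2 + (4/30)·5 + (1/30)·86 + (5/30)·3 = 121/15
Expected profit = 121/15 − 4 = 61/15

61/15 dollars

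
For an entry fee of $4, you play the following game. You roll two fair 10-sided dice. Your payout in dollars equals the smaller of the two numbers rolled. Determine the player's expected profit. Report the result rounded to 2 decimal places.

-$0.15

Distribution of the smaller of the two numbers rolled: 1 w.p. 19/100, 2 w.p. 17/100, 3 w.p. 3/20, 4 w.p. 13/100, 5 w.p. 11/100, 6 w.p. 9/100, …
E[payout] = (19/100)·1 + (17/100)·2 + (3/20)·3 + (13/100)·4 + (11/100)·5 + (9/100)·6 + (7/100)·7 + (1/20)·8 + (3/100)·9 + (1/100)·10 = 77/20
Expected profit = 77/20 − 4 = -3/20 ≈ -$0.15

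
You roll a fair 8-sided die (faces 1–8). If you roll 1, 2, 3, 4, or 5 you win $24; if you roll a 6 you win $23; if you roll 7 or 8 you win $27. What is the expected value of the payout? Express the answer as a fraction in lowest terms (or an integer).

197/8 dollars

E[payout] = (1/8)·23 + (5/8)·24 + (1/4)·27 = 197/8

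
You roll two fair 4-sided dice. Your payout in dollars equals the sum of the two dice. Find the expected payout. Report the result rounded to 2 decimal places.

Distribution of the sum of the two dice: 2 w.p. 1/16, 3 w.p. 1/8, 4 w.p. 3/16, 5 w.p. 1/4, 6 w.p. 3/16, 7 w.p. 1/8, …
E[payout] = (1/16)·2 + (1/8)·3 + (3/16)·4 + (1/4)·5 + (3/16)·6 + (1/8)·7 + (1/16)·8 = 5
≈ $5.00

$5.00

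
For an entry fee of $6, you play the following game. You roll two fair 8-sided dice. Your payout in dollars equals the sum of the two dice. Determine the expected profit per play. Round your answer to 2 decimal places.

Distribution of the sum of the two dice: 2 w.p. 1/64, 3 w.p. 1/32, 4 w.p. 3/64, 5 w.p. 1/16, 6 w.p. 5/64, 7 w.p. 3/32, …
E[payout] = (1/64)·2 + (1/32)·3 + (3/64)·4 + (1/16)·5 + (5/64)·6 + (3/32)·7 + (7/64)·8 + (1/8)·9 + (7/64)·10 + (3/32)·11 + (5/64)·12 + (1/16)·13 + (3/64)·14 + (1/32)·15 + (1/64)·16 = 9
Expected profit = 9 − 6 = 3 ≈ $3.00

$3.00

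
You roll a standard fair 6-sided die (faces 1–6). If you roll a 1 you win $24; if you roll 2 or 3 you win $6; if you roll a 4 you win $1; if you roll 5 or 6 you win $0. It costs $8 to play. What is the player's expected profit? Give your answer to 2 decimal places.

-$1.83

E[payout] = (1/3)·0 + (1/6)·1 + (1/3)·6 + (1/6)·24 = 37/6
Expected profit = 37/6 − 8 = -11/6 ≈ -$1.83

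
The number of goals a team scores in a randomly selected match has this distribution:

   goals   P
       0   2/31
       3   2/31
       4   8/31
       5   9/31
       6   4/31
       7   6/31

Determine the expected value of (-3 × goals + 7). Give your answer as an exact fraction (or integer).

E[-3x+7] = (2/31)·7 + (2/31)·(-2) + (8/31)·(-5) + (9/31)·(-8) + (4/31)·(-11) + (6/31)·(-14)
     = -230/31

-230/31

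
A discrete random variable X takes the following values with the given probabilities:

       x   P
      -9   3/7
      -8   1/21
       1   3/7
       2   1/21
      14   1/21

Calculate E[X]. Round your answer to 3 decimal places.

E[X] = (3/7)·(-9) + (1/21)·(-8) + (3/7)·1 + (1/21)·2 + (1/21)·14
     = -64/21 ≈ -3.048

-3.048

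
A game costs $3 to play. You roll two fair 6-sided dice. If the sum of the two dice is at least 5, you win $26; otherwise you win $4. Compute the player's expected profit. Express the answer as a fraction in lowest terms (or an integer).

58/3 dollars

E[payout] = (1/6)·4 + (5/6)·26 = 67/3
Expected profit = 67/3 − 3 = 58/3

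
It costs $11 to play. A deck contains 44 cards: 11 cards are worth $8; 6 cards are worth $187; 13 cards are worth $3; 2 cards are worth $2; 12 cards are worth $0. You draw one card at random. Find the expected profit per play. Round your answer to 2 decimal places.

$17.48

E[payout] = (11/44)·8 + (6/44)·187 + (13/44)·3 + (2/44)·2 + (12/44)·0 = 1253/44
Expected profit = 1253/44 − 11 = 769/44 ≈ $17.48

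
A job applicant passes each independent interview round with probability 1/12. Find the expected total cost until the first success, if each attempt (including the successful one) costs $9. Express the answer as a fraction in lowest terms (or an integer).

$108

E[#attempts] = 1/p = 12; E[cost] = 9·12 = 108.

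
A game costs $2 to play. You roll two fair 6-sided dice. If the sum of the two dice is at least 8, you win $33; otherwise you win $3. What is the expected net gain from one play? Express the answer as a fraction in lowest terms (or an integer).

27/2 dollars

E[payout] = (7/12)·3 + (5/12)·33 = 31/2
Expected profit = 31/2 − 2 = 27/2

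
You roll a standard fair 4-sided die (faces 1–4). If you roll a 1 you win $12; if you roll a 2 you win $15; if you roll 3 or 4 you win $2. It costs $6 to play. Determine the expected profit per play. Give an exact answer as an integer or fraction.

E[payout] = (1/2)·2 + (1/4)·12 + (1/4)·15 = 31/4
Expected profit = 31/4 − 6 = 7/4

7/4 dollars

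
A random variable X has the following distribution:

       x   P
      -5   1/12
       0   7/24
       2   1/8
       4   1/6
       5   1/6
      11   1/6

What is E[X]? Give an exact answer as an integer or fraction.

19/6

E[X] = (1/12)·(-5) + (7/24)·0 + (1/8)·2 + (1/6)·4 + (1/6)·5 + (1/6)·11
     = 19/6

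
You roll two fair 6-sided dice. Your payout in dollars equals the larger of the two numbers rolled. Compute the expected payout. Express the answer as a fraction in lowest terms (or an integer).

Distribution of the larger of the two numbers rolled: 1 w.p. 1/36, 2 w.p. 1/12, 3 w.p. 5/36, 4 w.p. 7/36, 5 w.p. 1/4, 6 w.p. 11/36
E[payout] = (1/36)·1 + (1/12)·2 + (5/36)·3 + (7/36)·4 + (1/4)·5 + (11/36)·6 = 161/36

161/36 dollars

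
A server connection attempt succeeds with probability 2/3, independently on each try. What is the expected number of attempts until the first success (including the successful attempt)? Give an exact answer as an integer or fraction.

3/2

For a geometric distribution, E[trials] = 1/p = 1/(2/3) = 3/2.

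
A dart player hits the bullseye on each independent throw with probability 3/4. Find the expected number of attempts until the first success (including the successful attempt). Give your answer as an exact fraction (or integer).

4/3

For a geometric distribution, E[trials] = 1/p = 1/(3/4) = 4/3.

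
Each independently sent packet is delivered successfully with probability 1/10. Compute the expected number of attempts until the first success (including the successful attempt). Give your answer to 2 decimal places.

10.00

For a geometric distribution, E[trials] = 1/p = 1/(1/10) = 10.
≈ 10.00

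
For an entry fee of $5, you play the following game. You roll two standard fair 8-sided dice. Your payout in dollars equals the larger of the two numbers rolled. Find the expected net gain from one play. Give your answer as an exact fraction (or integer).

13/16 dollars

Distribution of the larger of the two numbers rolled: 1 w.p. 1/64, 2 w.p. 3/64, 3 w.p. 5/64, 4 w.p. 7/64, 5 w.p. 9/64, 6 w.p. 11/64, …
E[payout] = (1/64)·1 + (3/64)·2 + (5/64)·3 + (7/64)·4 + (9/64)·5 + (11/64)·6 + (13/64)·7 + (15/64)·8 = 93/16
Expected profit = 93/16 − 5 = 13/16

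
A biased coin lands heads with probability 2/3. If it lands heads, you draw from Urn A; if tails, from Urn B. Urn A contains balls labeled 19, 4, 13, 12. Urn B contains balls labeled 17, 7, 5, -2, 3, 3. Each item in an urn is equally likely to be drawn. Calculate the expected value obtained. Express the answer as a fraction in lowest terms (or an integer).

E[X | Urn A] = (19 + 4 + 13 + 12)/4 = 12
E[X | Urn B] = (17 + 7 + 5 − 2 + 3 + 3)/6 = 11/2
E[X] = (2/3)·12 + (1/3)·11/2 = 59/6

59/6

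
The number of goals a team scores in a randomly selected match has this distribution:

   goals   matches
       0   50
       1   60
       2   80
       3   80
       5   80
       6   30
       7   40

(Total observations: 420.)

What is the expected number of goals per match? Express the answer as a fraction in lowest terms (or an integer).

Total = 420, so P(goals=0) = 50/420, etc.
E[X] = (5/42)·0 + (1/7)·1 + (4/21)·2 + (4/21)·3 + (4/21)·5 + (1/14)·6 + (2/21)·7
     = 22/7

22/7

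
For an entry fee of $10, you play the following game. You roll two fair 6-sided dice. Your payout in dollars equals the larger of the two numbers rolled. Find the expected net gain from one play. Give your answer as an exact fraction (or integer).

-199/36 dollars

Distribution of the larger of the two numbers rolled: 1 w.p. 1/36, 2 w.p. 1/12, 3 w.p. 5/36, 4 w.p. 7/36, 5 w.p. 1/4, 6 w.p. 11/36
E[payout] = (1/36)·1 + (1/12)·2 + (5/36)·3 + (7/36)·4 + (1/4)·5 + (11/36)·6 = 161/36
Expected profit = 161/36 − 10 = -199/36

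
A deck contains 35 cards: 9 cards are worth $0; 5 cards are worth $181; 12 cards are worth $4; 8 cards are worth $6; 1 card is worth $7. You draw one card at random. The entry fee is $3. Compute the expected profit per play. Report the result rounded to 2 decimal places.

E[payout] = (9/35)·0 + (5/35)·181 + (12/35)·4 + (8/35)·6 + (1/35)·7 = 144/5
Expected profit = 144/5 − 3 = 129/5 ≈ $25.80

$25.80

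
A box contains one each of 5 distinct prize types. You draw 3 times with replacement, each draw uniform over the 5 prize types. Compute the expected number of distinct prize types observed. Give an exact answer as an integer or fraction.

61/25

Let Xⱼ=1 if type j appears at least once. P(Xⱼ=1) = 1 − ((5−1)/5)^3 = 61/125.
E[#distinct] = 5·61/125 = 61/25.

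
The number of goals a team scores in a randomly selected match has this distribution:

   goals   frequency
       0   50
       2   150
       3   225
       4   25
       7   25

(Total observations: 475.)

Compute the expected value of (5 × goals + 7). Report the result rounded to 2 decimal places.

Total = 475, so P(goals=0) = 50/475, etc.
E[5x+7] = (2/19)·7 + (6/19)·17 + (9/19)·22 + (1/19)·27 + (1/19)·42
     = 383/19 ≈ 20.16

20.16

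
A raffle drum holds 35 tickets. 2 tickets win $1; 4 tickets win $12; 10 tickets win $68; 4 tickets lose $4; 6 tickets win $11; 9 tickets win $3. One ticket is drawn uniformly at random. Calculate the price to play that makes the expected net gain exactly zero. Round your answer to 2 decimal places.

$23.06

E[payout] = (2/35)·1 + (4/35)·12 + (10/35)·68 + (4/35)·(-4) + (6/35)·11 + (9/35)·3 = 807/35
Fair fee = E[payout] = 807/35 ≈ $23.06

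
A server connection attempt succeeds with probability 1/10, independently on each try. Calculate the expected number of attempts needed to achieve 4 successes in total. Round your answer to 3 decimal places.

By linearity (sum of 4 independent geometric waits), E[trials] = 4/p = 4/(1/10) = 40.
≈ 40.000

40.000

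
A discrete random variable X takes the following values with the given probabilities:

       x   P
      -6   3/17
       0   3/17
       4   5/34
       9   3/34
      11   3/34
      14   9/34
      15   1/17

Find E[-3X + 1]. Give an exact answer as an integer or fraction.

-283/17

E[-3x+1] = (3/17)·19 + (3/17)·1 + (5/34)·(-11) + (3/34)·(-26) + (3/34)·(-32) + (9/34)·(-41) + (1/17)·(-44)
     = -283/17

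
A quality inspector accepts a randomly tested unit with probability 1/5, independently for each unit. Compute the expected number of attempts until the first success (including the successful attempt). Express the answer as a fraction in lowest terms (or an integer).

For a geometric distribution, E[trials] = 1/p = 1/(1/5) = 5.

5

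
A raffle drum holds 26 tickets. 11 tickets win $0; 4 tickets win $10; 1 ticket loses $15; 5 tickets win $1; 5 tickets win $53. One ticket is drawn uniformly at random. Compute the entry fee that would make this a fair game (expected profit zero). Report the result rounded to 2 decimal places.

E[payout] = (11/26)·0 + (4/26)·10 + (1/26)·(-15) + (5/26)·1 + (5/26)·53 = 295/26
Fair fee = E[payout] = 295/26 ≈ $11.35

$11.35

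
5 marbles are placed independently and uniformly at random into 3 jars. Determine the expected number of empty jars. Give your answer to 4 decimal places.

0.3951

Let Xⱼ=1 if jar j is empty. P(Xⱼ=1) = ((3-1)/3)^5 = 32/243.
By linearity, E[#empty] = 3·32/243 = 32/81.
≈ 0.3951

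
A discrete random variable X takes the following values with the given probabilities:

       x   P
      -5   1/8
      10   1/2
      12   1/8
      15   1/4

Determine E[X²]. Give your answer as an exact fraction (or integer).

E[X²] = (1/8)·25 + (1/2)·100 + (1/8)·144 + (1/4)·225
     = 1019/8

1019/8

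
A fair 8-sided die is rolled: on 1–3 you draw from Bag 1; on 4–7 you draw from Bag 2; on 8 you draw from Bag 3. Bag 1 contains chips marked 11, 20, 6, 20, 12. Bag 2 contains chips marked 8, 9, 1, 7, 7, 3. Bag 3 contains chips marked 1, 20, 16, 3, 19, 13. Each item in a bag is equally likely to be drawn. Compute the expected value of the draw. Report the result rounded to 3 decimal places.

E[X | Bag 1] = (11 + 20 + 6 + 20 + 12)/5 = 69/5
E[X | Bag 2] = (8 + 9 + 1 + 7 + 7 + 3)/6 = 35/6
E[X | Bag 3] = (1 + 20 + 16 + 3 + 19 + 13)/6 = 12
E[X] = (3/8)·69/5 + (1/2)·35/6 + (1/8)·12 = 1151/120 ≈ 9.592

9.592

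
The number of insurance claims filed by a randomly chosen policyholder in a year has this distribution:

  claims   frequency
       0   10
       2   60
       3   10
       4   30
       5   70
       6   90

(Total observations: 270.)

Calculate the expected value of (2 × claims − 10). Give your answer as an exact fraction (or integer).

Total = 270, so P(claims=0) = 10/270, etc.
E[2x-10] = (1/27)·(-10) + (2/9)·(-6) + (1/27)·(-4) + (1/9)·(-2) + (7/27)·0 + (1/3)·2
     = -38/27

-38/27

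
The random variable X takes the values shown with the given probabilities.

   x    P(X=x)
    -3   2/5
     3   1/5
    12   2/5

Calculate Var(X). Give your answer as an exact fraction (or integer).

1134/25

E[X] = (2/5)·(-3) + (1/5)·3 + (2/5)·12 = 21/5
E[X²] = (2/5)·9 + (1/5)·9 + (2/5)·144 = 63
Var(X) = 63 − (21/5)² = 1134/25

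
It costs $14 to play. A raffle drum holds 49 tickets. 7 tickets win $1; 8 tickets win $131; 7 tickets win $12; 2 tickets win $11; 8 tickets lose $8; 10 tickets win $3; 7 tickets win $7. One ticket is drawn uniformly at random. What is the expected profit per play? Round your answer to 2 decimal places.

$10.00

E[payout] = (7/49)·1 + (8/49)·131 + (7/49)·12 + (2/49)·11 + (8/49)·(-8) + (10/49)·3 + (7/49)·7 = 24
Expected profit = 24 − 14 = 10 ≈ $10.00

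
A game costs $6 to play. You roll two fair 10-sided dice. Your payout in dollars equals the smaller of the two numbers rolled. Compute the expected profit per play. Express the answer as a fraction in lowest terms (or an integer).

Distribution of the smaller of the two numbers rolled: 1 w.p. 19/100, 2 w.p. 17/100, 3 w.p. 3/20, 4 w.p. 13/100, 5 w.p. 11/100, 6 w.p. 9/100, …
E[payout] = (19/100)·1 + (17/100)·2 + (3/20)·3 + (13/100)·4 + (11/100)·5 + (9/100)·6 + (7/100)·7 + (1/20)·8 + (3/100)·9 + (1/100)·10 = 77/20
Expected profit = 77/20 − 6 = -43/20

-43/20 dollars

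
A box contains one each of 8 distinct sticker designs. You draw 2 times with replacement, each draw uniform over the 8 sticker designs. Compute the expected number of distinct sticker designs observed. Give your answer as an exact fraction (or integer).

Let Xⱼ=1 if type j appears at least once. P(Xⱼ=1) = 1 − ((8−1)/8)^2 = 15/64.
E[#distinct] = 8·15/64 = 15/8.

15/8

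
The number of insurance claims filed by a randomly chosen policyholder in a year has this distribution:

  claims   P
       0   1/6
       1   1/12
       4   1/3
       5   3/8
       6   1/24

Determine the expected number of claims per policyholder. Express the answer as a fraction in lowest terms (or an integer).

E[X] = (1/6)·0 + (1/12)·1 + (1/3)·4 + (3/8)·5 + (1/24)·6
     = 85/24

85/24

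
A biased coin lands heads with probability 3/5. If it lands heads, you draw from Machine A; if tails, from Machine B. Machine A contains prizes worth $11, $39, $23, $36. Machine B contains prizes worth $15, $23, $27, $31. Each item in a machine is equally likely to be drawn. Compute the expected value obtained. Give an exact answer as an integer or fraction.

519/20 dollars

E[X | Machine A] = (11 + 39 + 23 + 36)/4 = 109/4
E[X | Machine B] = (15 + 23 + 27 + 31)/4 = 24
E[X] = (3/5)·109/4 + (2/5)·24 = 519/20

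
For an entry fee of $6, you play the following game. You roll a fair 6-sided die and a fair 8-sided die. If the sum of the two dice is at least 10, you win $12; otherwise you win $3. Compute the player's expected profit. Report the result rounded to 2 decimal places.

-$0.19

E[payout] = (11/16)·3 + (5/16)·12 = 93/16
Expected profit = 93/16 − 6 = -3/16 ≈ -$0.19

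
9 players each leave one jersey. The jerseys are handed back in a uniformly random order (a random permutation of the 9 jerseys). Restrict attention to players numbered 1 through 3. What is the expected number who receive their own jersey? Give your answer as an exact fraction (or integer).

Let Xᵢ = 1 if person i gets their own jersey. For each i, P(Xᵢ=1) = 1/9.
By linearity of expectation, E[X₁+…+X_3] = 3·(1/9) = 1/3.

1/3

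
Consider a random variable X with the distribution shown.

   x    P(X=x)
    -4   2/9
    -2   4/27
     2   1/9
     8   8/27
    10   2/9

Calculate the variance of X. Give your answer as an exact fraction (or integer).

E[X] = (2/9)·(-4) + (4/27)·(-2) + (1/9)·2 + (8/27)·8 + (2/9)·10 = 98/27
E[X²] = (2/9)·16 + (4/27)·4 + (1/9)·4 + (8/27)·64 + (2/9)·100 = 412/9
Var(X) = 412/9 − (98/27)² = 23768/729

23768/729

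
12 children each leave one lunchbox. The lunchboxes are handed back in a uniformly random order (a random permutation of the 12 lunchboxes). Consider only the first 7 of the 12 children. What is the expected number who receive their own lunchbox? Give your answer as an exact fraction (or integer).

7/12

Let Xᵢ = 1 if person i gets their own lunchbox. For each i, P(Xᵢ=1) = 1/12.
By linearity of expectation, E[X₁+…+X_7] = 7·(1/12) = 7/12.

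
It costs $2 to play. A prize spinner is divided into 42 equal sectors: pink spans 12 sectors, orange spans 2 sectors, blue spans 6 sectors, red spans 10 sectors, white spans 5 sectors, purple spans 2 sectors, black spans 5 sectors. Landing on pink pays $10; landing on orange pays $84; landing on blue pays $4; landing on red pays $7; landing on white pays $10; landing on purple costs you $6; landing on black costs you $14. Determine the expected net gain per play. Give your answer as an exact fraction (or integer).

E[payout] = (12/42)·10 + (2/42)·84 + (6/42)·4 + (10/42)·7 + (5/42)·10 + (2/42)·(-6) + (5/42)·(-14) = 25/3
Expected profit = 25/3 − 2 = 19/3

19/3 dollars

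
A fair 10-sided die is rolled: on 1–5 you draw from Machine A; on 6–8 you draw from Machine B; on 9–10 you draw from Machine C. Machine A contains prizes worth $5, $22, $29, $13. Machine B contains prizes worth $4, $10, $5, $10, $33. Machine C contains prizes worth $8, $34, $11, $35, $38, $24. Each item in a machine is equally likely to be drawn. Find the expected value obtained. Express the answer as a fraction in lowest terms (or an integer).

3469/200 dollars

E[X | Machine A] = (5 + 22 + 29 + 13)/4 = 69/4
E[X | Machine B] = (4 + 10 + 5 + 10 + 33)/5 = 62/5
E[X | Machine C] = (8 + 34 + 11 + 35 + 38 + 24)/6 = 25
E[X] = (1/2)·69/4 + (3/10)·62/5 + (1/5)·25 = 3469/200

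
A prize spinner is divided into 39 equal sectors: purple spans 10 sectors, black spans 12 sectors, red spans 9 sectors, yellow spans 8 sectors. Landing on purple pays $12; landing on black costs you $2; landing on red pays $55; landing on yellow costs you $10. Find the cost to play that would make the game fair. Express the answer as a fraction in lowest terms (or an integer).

E[payout] = (10/39)·12 + (12/39)·(-2) + (9/39)·55 + (8/39)·(-10) = 511/39
Fair fee = E[payout] = 511/39

511/39 dollars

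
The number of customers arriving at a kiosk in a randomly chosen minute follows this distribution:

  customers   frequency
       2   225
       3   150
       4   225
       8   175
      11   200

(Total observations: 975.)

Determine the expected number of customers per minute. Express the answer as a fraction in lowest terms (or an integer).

72/13

Total = 975, so P(customers=2) = 225/975, etc.
E[X] = (3/13)·2 + (2/13)·3 + (3/13)·4 + (7/39)·8 + (8/39)·11
     = 72/13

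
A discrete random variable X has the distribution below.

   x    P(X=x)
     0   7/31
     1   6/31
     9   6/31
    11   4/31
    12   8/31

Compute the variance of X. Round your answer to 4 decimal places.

27.0219

E[X] = (7/31)·0 + (6/31)·1 + (6/31)·9 + (4/31)·11 + (8/31)·12 = 200/31
E[X²] = (7/31)·0 + (6/31)·1 + (6/31)·81 + (4/31)·121 + (8/31)·144 = 2128/31
Var(X) = 2128/31 − (200/31)² = 25968/961 ≈ 27.0219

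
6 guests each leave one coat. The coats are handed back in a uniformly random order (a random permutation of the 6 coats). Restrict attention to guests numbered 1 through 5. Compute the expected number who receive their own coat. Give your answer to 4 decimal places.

Let Xᵢ = 1 if person i gets their own coat. For each i, P(Xᵢ=1) = 1/6.
By linearity of expectation, E[X₁+…+X_5] = 5·(1/6) = 5/6.
≈ 0.8333

0.8333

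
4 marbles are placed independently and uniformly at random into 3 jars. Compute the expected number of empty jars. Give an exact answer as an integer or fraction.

Let Xⱼ=1 if jar j is empty. P(Xⱼ=1) = ((3-1)/3)^4 = 16/81.
By linearity, E[#empty] = 3·16/81 = 16/27.

16/27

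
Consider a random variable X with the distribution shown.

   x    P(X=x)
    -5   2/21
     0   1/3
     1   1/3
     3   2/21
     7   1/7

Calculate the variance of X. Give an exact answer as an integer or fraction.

454/49

E[X] = (2/21)·(-5) + (1/3)·0 + (1/3)·1 + (2/21)·3 + (1/7)·7 = 8/7
E[X²] = (2/21)·25 + (1/3)·0 + (1/3)·1 + (2/21)·9 + (1/7)·49 = 74/7
Var(X) = 74/7 − (8/7)² = 454/49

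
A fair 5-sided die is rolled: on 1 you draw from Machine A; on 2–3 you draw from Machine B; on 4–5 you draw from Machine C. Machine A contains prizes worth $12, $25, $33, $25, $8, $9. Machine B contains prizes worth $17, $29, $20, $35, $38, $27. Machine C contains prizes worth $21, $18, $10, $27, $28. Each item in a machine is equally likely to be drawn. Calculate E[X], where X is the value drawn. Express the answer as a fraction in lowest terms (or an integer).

578/25 dollars

E[X | Machine A] = (12 + 25 + 33 + 25 + 8 + 9)/6 = 56/3
E[X | Machine B] = (17 + 29 + 20 + 35 + 38 + 27)/6 = 83/3
E[X | Machine C] = (21 + 18 + 10 + 27 + 28)/5 = 104/5
E[X] = (1/5)·56/3 + (2/5)·83/3 + (2/5)·104/5 = 578/25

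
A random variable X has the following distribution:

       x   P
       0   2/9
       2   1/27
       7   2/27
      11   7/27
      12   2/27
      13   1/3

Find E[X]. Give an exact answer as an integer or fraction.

E[X] = (2/9)·0 + (1/27)·2 + (2/27)·7 + (7/27)·11 + (2/27)·12 + (1/3)·13
     = 26/3

26/3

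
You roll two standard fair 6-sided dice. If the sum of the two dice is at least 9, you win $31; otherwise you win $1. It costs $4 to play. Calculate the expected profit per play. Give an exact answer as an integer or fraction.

E[payout] = (13/18)·1 + (5/18)·31 = 28/3
Expected profit = 28/3 − 4 = 16/3

16/3 dollars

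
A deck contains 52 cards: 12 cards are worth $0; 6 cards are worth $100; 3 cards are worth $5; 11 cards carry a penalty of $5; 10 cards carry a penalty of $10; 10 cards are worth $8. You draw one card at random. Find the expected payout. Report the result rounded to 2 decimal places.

E[payout] = (12/52)·0 + (6/52)·100 + (3/52)·5 + (11/52)·(-5) + (10/52)·(-10) + (10/52)·8 = 135/13
≈ $10.38

$10.38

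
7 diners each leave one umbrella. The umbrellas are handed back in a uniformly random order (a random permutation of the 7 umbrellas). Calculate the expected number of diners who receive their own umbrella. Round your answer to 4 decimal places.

1.0000

Let Xᵢ = 1 if person i gets their own umbrella. For each i, P(Xᵢ=1) = 1/7.
By linearity of expectation, E[X₁+…+X_7] = 7·(1/7) = 1.
≈ 1.0000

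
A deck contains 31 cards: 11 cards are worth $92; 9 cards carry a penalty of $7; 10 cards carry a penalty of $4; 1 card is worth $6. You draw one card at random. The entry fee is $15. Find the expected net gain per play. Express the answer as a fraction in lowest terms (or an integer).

E[payout] = (11/31)·92 + (9/31)·(-7) + (10/31)·(-4) + (1/31)·6 = 915/31
Expected profit = 915/31 − 15 = 450/31

450/31 dollars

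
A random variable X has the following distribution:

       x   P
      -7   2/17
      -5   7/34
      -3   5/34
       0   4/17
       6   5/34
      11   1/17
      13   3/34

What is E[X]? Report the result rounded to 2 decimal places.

0.38

E[X] = (2/17)·(-7) + (7/34)·(-5) + (5/34)·(-3) + (4/17)·0 + (5/34)·6 + (1/17)·11 + (3/34)·13
     = 13/34 ≈ 0.38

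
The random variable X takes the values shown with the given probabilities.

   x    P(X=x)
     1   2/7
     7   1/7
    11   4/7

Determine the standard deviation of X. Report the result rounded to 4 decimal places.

4.3706

E[X] = 53/7, E[X²] = 535/7
Var(X) = E[X²] − (E[X])² = 535/7 − 2809/49 = 936/49
SD(X) = √(936/49) ≈ 4.3706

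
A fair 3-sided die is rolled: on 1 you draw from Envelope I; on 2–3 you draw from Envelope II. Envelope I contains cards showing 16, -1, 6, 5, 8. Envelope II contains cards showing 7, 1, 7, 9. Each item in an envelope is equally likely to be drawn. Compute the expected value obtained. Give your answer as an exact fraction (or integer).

94/15

E[X | Envelope I] = (16 − 1 + 6 + 5 + 8)/5 = 34/5
E[X | Envelope II] = (7 + 1 + 7 + 9)/4 = 6
E[X] = (1/3)·34/5 + (2/3)·6 = 94/15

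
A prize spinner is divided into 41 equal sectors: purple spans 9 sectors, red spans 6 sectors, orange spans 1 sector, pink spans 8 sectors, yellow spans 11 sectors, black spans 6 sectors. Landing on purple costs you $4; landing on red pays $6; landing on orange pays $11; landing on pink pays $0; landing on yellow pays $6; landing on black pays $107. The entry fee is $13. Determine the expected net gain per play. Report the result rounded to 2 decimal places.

$4.54

E[payout] = (9/41)·(-4) + (6/41)·6 + (1/41)·11 + (8/41)·0 + (11/41)·6 + (6/41)·107 = 719/41
Expected profit = 719/41 − 13 = 186/41 ≈ $4.54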